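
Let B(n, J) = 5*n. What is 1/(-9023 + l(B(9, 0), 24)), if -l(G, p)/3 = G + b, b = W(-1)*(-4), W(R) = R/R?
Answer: -1/9146 ≈ -0.00010934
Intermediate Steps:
W(R) = 1
b = -4 (b = 1*(-4) = -4)
l(G, p) = 12 - 3*G (l(G, p) = -3*(G - 4) = -3*(-4 + G) = 12 - 3*G)
1/(-9023 + l(B(9, 0), 24)) = 1/(-9023 + (12 - 15*9)) = 1/(-9023 + (12 - 3*45)) = 1/(-9023 + (12 - 135)) = 1/(-9023 - 123) = 1/(-9146) = -1/9146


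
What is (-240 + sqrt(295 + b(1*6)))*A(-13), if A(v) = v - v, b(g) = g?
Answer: 0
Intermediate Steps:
A(v) = 0
(-240 + sqrt(295 + b(1*6)))*A(-13) = (-240 + sqrt(295 + 1*6))*0 = (-240 + sqrt(295 + 6))*0 = (-240 + sqrt(301))*0 = 0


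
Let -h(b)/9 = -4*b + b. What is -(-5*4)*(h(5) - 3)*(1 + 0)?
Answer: 2640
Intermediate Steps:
h(b) = 27*b (h(b) = -9*(-4*b + b) = -(-27)*b = 27*b)
-(-5*4)*(h(5) - 3)*(1 + 0) = -(-5*4)*(27*5 - 3)*(1 + 0) = -(-20)*(135 - 3)*1 = -(-20)*132*1 = -(-20)*132 = -1*(-2640) = 2640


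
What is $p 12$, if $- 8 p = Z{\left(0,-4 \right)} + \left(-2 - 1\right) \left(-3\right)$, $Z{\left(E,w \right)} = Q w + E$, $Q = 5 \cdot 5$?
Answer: $\frac{273}{2} \approx 136.5$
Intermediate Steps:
$Q = 25$
$Z{\left(E,w \right)} = E + 25 w$ ($Z{\left(E,w \right)} = 25 w + E = E + 25 w$)
$p = \frac{91}{8}$ ($p = - \frac{\left(0 + 25 \left(-4\right)\right) + \left(-2 - 1\right) \left(-3\right)}{8} = - \frac{\left(0 - 100\right) - -9}{8} = - \frac{-100 + 9}{8} = \left(- \frac{1}{8}\right) \left(-91\right) = \frac{91}{8} \approx 11.375$)
$p 12 = \frac{91}{8} \cdot 12 = \frac{273}{2}$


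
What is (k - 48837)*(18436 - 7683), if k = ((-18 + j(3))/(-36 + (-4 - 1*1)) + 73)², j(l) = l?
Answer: -785473670549/1681 ≈ -4.6727e+8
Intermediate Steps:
k = 9048064/1681 (k = ((-18 + 3)/(-36 + (-4 - 1*1)) + 73)² = (-15/(-36 + (-4 - 1)) + 73)² = (-15/(-36 - 5) + 73)² = (-15/(-41) + 73)² = (-15*(-1/41) + 73)² = (15/41 + 73)² = (3008/41)² = 9048064/1681 ≈ 5382.5)
(k - 48837)*(18436 - 7683) = (9048064/1681 - 48837)*(18436 - 7683) = -73046933/1681*10753 = -785473670549/1681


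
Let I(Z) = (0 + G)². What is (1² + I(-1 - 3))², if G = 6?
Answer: 1369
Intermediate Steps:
I(Z) = 36 (I(Z) = (0 + 6)² = 6² = 36)
(1² + I(-1 - 3))² = (1² + 36)² = (1 + 36)² = 37² = 1369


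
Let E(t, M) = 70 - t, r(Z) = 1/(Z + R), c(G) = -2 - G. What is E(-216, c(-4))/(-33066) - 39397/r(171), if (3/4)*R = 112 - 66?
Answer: -13757314222/1503 ≈ -9.1532e+6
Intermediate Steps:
R = 184/3 (R = 4*(112 - 66)/3 = (4/3)*46 = 184/3 ≈ 61.333)
r(Z) = 1/(184/3 + Z) (r(Z) = 1/(Z + 184/3) = 1/(184/3 + Z))
E(-216, c(-4))/(-33066) - 39397/r(171) = (70 - 1*(-216))/(-33066) - 39397/(3/(184 + 3*171)) = (70 + 216)*(-1/33066) - 39397/(3/(184 + 513)) = 286*(-1/33066) - 39397/(3/697) = -13/1503 - 39397/(3*(1/697)) = -13/1503 - 39397/3/697 = -13/1503 - 39397*697/3 = -13/1503 - 27459709/3 = -13757314222/1503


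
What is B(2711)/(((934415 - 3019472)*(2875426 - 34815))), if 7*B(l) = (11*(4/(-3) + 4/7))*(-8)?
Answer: -1408/870656869924569 ≈ -1.6172e-12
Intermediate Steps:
B(l) = 1408/147 (B(l) = ((11*(4/(-3) + 4/7))*(-8))/7 = ((11*(4*(-⅓) + 4*(⅐)))*(-8))/7 = ((11*(-4/3 + 4/7))*(-8))/7 = ((11*(-16/21))*(-8))/7 = (-176/21*(-8))/7 = (⅐)*(1408/21) = 1408/147)
B(2711)/(((934415 - 3019472)*(2875426 - 34815))) = 1408/(147*(((934415 - 3019472)*(2875426 - 34815)))) = 1408/(147*((-2085057*2840611))) = (1408/147)/(-5922835849827) = (1408/147)*(-1/5922835849827) = -1408/870656869924569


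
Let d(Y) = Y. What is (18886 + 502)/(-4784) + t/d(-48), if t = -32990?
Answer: 4902923/7176 ≈ 683.24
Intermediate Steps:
(18886 + 502)/(-4784) + t/d(-48) = (18886 + 502)/(-4784) - 32990/(-48) = 19388*(-1/4784) - 32990*(-1/48) = -4847/1196 + 16495/24 = 4902923/7176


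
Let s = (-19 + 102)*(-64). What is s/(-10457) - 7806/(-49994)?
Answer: 173597735/261393629 ≈ 0.66412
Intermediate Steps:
s = -5312 (s = 83*(-64) = -5312)
s/(-10457) - 7806/(-49994) = -5312/(-10457) - 7806/(-49994) = -5312*(-1/10457) - 7806*(-1/49994) = 5312/10457 + 3903/24997 = 173597735/261393629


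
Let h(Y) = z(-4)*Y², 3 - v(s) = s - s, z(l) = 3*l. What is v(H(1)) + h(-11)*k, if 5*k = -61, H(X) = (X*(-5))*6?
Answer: 88587/5 ≈ 17717.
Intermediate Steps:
H(X) = -30*X (H(X) = -5*X*6 = -30*X)
v(s) = 3 (v(s) = 3 - (s - s) = 3 - 1*0 = 3 + 0 = 3)
h(Y) = -12*Y² (h(Y) = (3*(-4))*Y² = -12*Y²)
k = -61/5 (k = (⅕)*(-61) = -61/5 ≈ -12.200)
v(H(1)) + h(-11)*k = 3 - 12*(-11)²*(-61/5) = 3 - 12*121*(-61/5) = 3 - 1452*(-61/5) = 3 + 88572/5 = 88587/5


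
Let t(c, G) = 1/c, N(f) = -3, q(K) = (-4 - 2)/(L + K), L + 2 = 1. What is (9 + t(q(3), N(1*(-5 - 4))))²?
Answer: 676/9 ≈ 75.111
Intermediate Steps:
L = -1 (L = -2 + 1 = -1)
q(K) = -6/(-1 + K) (q(K) = (-4 - 2)/(-1 + K) = -6/(-1 + K))
t(c, G) = 1/c
(9 + t(q(3), N(1*(-5 - 4))))² = (9 + 1/(-6/(-1 + 3)))² = (9 + 1/(-6/2))² = (9 + 1/(-6*½))² = (9 + 1/(-3))² = (9 - ⅓)² = (26/3)² = 676/9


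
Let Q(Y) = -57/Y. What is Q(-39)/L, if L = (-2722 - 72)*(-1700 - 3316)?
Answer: 1/9589008 ≈ 1.0429e-7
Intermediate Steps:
L = 14014704 (L = -2794*(-5016) = 14014704)
Q(-39)/L = -57/(-39)/14014704 = -57*(-1/39)*(1/14014704) = (19/13)*(1/14014704) = 1/9589008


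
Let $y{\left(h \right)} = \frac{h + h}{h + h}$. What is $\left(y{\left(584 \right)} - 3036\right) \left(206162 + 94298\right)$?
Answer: $-911896100$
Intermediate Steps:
$y{\left(h \right)} = 1$ ($y{\left(h \right)} = \frac{2 h}{2 h} = 2 h \frac{1}{2 h} = 1$)
$\left(y{\left(584 \right)} - 3036\right) \left(206162 + 94298\right) = \left(1 - 3036\right) \left(206162 + 94298\right) = \left(-3035\right) 300460 = -911896100$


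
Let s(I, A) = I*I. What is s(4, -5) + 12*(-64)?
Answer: -752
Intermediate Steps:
s(I, A) = I²
s(4, -5) + 12*(-64) = 4² + 12*(-64) = 16 - 768 = -752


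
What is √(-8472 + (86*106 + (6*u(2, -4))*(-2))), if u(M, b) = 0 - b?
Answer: 2*√149 ≈ 24.413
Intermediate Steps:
u(M, b) = -b
√(-8472 + (86*106 + (6*u(2, -4))*(-2))) = √(-8472 + (86*106 + (6*(-1*(-4)))*(-2))) = √(-8472 + (9116 + (6*4)*(-2))) = √(-8472 + (9116 + 24*(-2))) = √(-8472 + (9116 - 48)) = √(-8472 + 9068) = √596 = 2*√149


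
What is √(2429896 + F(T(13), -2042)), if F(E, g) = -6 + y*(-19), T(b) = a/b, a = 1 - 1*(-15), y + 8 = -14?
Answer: 2*√607577 ≈ 1558.9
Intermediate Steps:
y = -22 (y = -8 - 14 = -22)
a = 16 (a = 1 + 15 = 16)
T(b) = 16/b
F(E, g) = 412 (F(E, g) = -6 - 22*(-19) = -6 + 418 = 412)
√(2429896 + F(T(13), -2042)) = √(2429896 + 412) = √2430308 = 2*√607577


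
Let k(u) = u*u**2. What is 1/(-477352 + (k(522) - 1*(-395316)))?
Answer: 1/142154612 ≈ 7.0346e-9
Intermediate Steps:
k(u) = u**3
1/(-477352 + (k(522) - 1*(-395316))) = 1/(-477352 + (522**3 - 1*(-395316))) = 1/(-477352 + (142236648 + 395316)) = 1/(-477352 + 142631964) = 1/142154612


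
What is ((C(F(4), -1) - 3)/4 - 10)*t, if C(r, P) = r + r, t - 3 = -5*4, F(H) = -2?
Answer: 799/4 ≈ 199.75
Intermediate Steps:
t = -17 (t = 3 - 5*4 = 3 - 20 = -17)
C(r, P) = 2*r
((C(F(4), -1) - 3)/4 - 10)*t = ((2*(-2) - 3)/4 - 10)*(-17) = ((-4 - 3)/4 - 10)*(-17) = ((¼)*(-7) - 10)*(-17) = (-7/4 - 10)*(-17) = -47/4*(-17) = 799/4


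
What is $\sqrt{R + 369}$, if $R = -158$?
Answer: $\sqrt{211} \approx 14.526$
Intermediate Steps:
$\sqrt{R + 369} = \sqrt{-158 + 369} = \sqrt{211}$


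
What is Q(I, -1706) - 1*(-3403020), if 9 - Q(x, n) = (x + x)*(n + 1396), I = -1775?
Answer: 2302529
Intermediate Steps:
Q(x, n) = 9 - 2*x*(1396 + n) (Q(x, n) = 9 - (x + x)*(n + 1396) = 9 - 2*x*(1396 + n))
Q(I, -1706) - 1*(-3403020) = (9 - 2792*(-1775) - 2*(-1706)*(-1775)) - 1*(-3403020) = (9 + 4955800 - 6056300) + 3403020 = -1100491 + 3403020 = 2302529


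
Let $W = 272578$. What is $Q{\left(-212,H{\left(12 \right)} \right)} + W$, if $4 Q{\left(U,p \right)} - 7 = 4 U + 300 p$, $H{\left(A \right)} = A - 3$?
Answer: $\frac{1092171}{4} \approx 2.7304 \cdot 10^{5}$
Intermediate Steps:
$H{\left(A \right)} = -3 + A$
$Q{\left(U,p \right)} = \frac{7}{4} + U + 75 p$ ($Q{\left(U,p \right)} = \frac{7}{4} + \frac{4 U + 300 p}{4} = \frac{7}{4} + \left(U + 75 p\right) = \frac{7}{4} + U + 75 p$)
$Q{\left(-212,H{\left(12 \right)} \right)} + W = \left(\frac{7}{4} - 212 + 75 \left(-3 + 12\right)\right) + 272578 = \left(\frac{7}{4} - 212 + 75 \cdot 9\right) + 272578 = \left(\frac{7}{4} - 212 + 675\right) + 272578 = \frac{1859}{4} + 272578 = \frac{1092171}{4}$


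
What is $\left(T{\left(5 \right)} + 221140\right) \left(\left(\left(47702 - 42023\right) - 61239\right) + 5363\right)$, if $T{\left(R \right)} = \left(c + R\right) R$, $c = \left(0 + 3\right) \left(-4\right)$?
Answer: $-11098807685$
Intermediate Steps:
$c = -12$ ($c = 3 \left(-4\right) = -12$)
$T{\left(R \right)} = R \left(-12 + R\right)$ ($T{\left(R \right)} = \left(-12 + R\right) R = R \left(-12 + R\right)$)
$\left(T{\left(5 \right)} + 221140\right) \left(\left(\left(47702 - 42023\right) - 61239\right) + 5363\right) = \left(5 \left(-12 + 5\right) + 221140\right) \left(\left(\left(47702 - 42023\right) - 61239\right) + 5363\right) = \left(5 \left(-7\right) + 221140\right) \left(\left(5679 - 61239\right) + 5363\right) = \left(-35 + 221140\right) \left(-55560 + 5363\right) = 221105 \left(-50197\right) = -11098807685$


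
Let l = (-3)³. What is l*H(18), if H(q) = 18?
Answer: -486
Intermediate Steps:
l = -27
l*H(18) = -27*18 = -486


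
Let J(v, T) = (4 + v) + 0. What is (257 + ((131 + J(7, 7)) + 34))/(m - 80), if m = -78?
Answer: -433/158 ≈ -2.7405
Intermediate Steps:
J(v, T) = 4 + v
(257 + ((131 + J(7, 7)) + 34))/(m - 80) = (257 + ((131 + (4 + 7)) + 34))/(-78 - 80) = (257 + ((131 + 11) + 34))/(-158) = (257 + (142 + 34))*(-1/158) = (257 + 176)*(-1/158) = 433*(-1/158) = -433/158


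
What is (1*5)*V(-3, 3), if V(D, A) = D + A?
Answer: 0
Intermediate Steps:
V(D, A) = A + D
(1*5)*V(-3, 3) = (1*5)*(3 - 3) = 5*0 = 0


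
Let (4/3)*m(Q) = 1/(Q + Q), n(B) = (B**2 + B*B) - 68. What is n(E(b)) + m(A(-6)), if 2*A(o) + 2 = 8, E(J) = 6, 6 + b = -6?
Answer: 33/8 ≈ 4.1250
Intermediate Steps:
b = -12 (b = -6 - 6 = -12)
A(o) = 3 (A(o) = -1 + (1/2)*8 = -1 + 4 = 3)
n(B) = -68 + 2*B**2 (n(B) = (B**2 + B**2) - 68 = 2*B**2 - 68 = -68 + 2*B**2)
m(Q) = 3/(8*Q) (m(Q) = 3/(4*(Q + Q)) = 3/(4*((2*Q))) = 3*(1/(2*Q))/4 = 3/(8*Q))
n(E(b)) + m(A(-6)) = (-68 + 2*6**2) + (3/8)/3 = (-68 + 2*36) + (3/8)*(1/3) = (-68 + 72) + 1/8 = 4 + 1/8 = 33/8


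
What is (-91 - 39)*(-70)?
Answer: 9100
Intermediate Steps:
(-91 - 39)*(-70) = -130*(-70) = 9100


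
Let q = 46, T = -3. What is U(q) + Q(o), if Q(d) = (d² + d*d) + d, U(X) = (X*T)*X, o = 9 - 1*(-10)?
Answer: -5607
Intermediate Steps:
o = 19 (o = 9 + 10 = 19)
U(X) = -3*X² (U(X) = (X*(-3))*X = (-3*X)*X = -3*X²)
Q(d) = d + 2*d² (Q(d) = (d² + d²) + d = 2*d² + d = d + 2*d²)
U(q) + Q(o) = -3*46² + 19*(1 + 2*19) = -3*2116 + 19*(1 + 38) = -6348 + 19*39 = -6348 + 741 = -5607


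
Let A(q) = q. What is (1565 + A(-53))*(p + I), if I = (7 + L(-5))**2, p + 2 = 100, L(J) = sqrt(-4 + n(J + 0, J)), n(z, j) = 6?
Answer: 225288 + 21168*sqrt(2) ≈ 2.5522e+5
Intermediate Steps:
L(J) = sqrt(2) (L(J) = sqrt(-4 + 6) = sqrt(2))
p = 98 (p = -2 + 100 = 98)
I = (7 + sqrt(2))**2 ≈ 70.799
(1565 + A(-53))*(p + I) = (1565 - 53)*(98 + (7 + sqrt(2))**2) = 1512*(98 + (7 + sqrt(2))**2) = 148176 + 1512*(7 + sqrt(2))**2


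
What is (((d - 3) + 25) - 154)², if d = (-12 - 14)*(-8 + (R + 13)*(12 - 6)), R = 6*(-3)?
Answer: 732736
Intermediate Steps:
R = -18
d = 988 (d = (-12 - 14)*(-8 + (-18 + 13)*(12 - 6)) = -26*(-8 - 5*6) = -26*(-8 - 30) = -26*(-38) = 988)
(((d - 3) + 25) - 154)² = (((988 - 3) + 25) - 154)² = ((985 + 25) - 154)² = (1010 - 154)² = 856² = 732736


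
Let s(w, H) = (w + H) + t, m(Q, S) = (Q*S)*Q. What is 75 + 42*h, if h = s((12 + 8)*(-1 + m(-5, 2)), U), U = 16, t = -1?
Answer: 41865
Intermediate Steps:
m(Q, S) = S*Q**2
s(w, H) = -1 + H + w (s(w, H) = (w + H) - 1 = (H + w) - 1 = -1 + H + w)
h = 995 (h = -1 + 16 + (12 + 8)*(-1 + 2*(-5)**2) = -1 + 16 + 20*(-1 + 2*25) = -1 + 16 + 20*(-1 + 50) = -1 + 16 + 20*49 = -1 + 16 + 980 = 995)
75 + 42*h = 75 + 42*995 = 75 + 41790 = 41865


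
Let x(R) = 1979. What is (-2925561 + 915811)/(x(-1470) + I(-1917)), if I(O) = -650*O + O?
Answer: -1004875/623056 ≈ -1.6128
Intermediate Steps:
I(O) = -649*O
(-2925561 + 915811)/(x(-1470) + I(-1917)) = (-2925561 + 915811)/(1979 - 649*(-1917)) = -2009750/(1979 + 1244133) = -2009750/1246112 = -2009750*1/1246112 = -1004875/623056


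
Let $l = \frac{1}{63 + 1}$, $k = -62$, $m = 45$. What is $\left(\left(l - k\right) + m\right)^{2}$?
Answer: $\frac{46908801}{4096} \approx 11452.0$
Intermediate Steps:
$l = \frac{1}{64} \approx 0.015625$
$\left(\left(l - k\right) + m\right)^{2} = \left(\left(\frac{1}{64} - -62\right) + 45\right)^{2} = \left(\left(\frac{1}{64} + 62\right) + 45\right)^{2} = \left(\frac{3969}{64} + 45\right)^{2} = \left(\frac{6849}{64}\right)^{2} = \frac{46908801}{4096}$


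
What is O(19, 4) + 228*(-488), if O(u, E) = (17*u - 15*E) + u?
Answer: -110982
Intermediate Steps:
O(u, E) = -15*E + 18*u (O(u, E) = (-15*E + 17*u) + u = -15*E + 18*u)
O(19, 4) + 228*(-488) = (-15*4 + 18*19) + 228*(-488) = (-60 + 342) - 111264 = 282 - 111264 = -110982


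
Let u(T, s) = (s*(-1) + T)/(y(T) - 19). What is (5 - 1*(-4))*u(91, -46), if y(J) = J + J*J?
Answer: 1233/8353 ≈ 0.14761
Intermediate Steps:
y(J) = J + J²
u(T, s) = (T - s)/(-19 + T*(1 + T)) (u(T, s) = (s*(-1) + T)/(T*(1 + T) - 19) = (-s + T)/(-19 + T*(1 + T)) = (T - s)/(-19 + T*(1 + T)))
(5 - 1*(-4))*u(91, -46) = (5 - 1*(-4))*((91 - 1*(-46))/(-19 + 91*(1 + 91))) = (5 + 4)*((91 + 46)/(-19 + 91*92)) = 9*(137/(-19 + 8372)) = 9*(137/8353) = 1233/8353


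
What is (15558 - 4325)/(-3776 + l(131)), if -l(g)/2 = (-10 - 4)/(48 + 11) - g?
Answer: -662747/207298 ≈ -3.1971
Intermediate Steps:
l(g) = 28/59 + 2*g (l(g) = -2*((-10 - 4)/(48 + 11) - g) = -2*(-14/59 - g) = 28/59 + 2*g)
(15558 - 4325)/(-3776 + l(131)) = (15558 - 4325)/(-3776 + (28/59 + 2*131)) = 11233/(-3776 + (28/59 + 262)) = 11233/(-3776 + 15486/59) = 11233/(-207298/59) = 11233*(-59/207298) = -662747/207298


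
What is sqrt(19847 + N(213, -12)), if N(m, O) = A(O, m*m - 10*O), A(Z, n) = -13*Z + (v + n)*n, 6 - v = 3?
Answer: sqrt(2069405591) ≈ 45491.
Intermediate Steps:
v = 3 (v = 6 - 1*3 = 6 - 3 = 3)
A(Z, n) = -13*Z + n*(3 + n) (A(Z, n) = -13*Z + (3 + n)*n = -13*Z + n*(3 + n))
N(m, O) = (m**2 - 10*O)**2 - 43*O + 3*m**2 (N(m, O) = (m*m - 10*O)**2 - 13*O + 3*(m*m - 10*O) = (m**2 - 10*O)**2 - 13*O + 3*(m**2 - 10*O) = (m**2 - 10*O)**2 - 13*O + (-30*O + 3*m**2) = (m**2 - 10*O)**2 - 43*O + 3*m**2)
sqrt(19847 + N(213, -12)) = sqrt(19847 + ((-1*213**2 + 10*(-12))**2 - 43*(-12) + 3*213**2)) = sqrt(19847 + ((-1*45369 - 120)**2 + 516 + 3*45369)) = sqrt(19847 + ((-45369 - 120)**2 + 516 + 136107)) = sqrt(19847 + ((-45489)**2 + 516 + 136107)) = sqrt(19847 + (2069249121 + 516 + 136107)) = sqrt(19847 + 2069385744) = sqrt(2069405591)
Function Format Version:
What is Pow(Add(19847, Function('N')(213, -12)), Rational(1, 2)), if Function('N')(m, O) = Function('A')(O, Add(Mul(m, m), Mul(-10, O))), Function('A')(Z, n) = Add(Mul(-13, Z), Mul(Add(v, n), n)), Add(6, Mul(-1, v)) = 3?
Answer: Pow(2069405591, Rational(1, 2)) ≈ 45491.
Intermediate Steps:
v = 3 (v = Add(6, Mul(-1, 3)) = Add(6, -3) = 3)
Function('A')(Z, n) = Add(Mul(-13, Z), Mul(n, Add(3, n))) (Function('A')(Z, n) = Add(Mul(-13, Z), Mul(Add(3, n), n)) = Add(Mul(-13, Z), Mul(n, Add(3, n))))
Function('N')(m, O) = Add(Pow(Add(Pow(m, 2), Mul(-10, O)), 2), Mul(-43, O), Mul(3, Pow(m, 2))) (Function('N')(m, O) = Add(Pow(Add(Mul(m, m), Mul(-10, O)), 2), Mul(-13, O), Mul(3, Add(Mul(m, m), Mul(-10, O)))) = Add(Pow(Add(Pow(m, 2), Mul(-10, O)), 2), Mul(-13, O), Mul(3, Add(Pow(m, 2), Mul(-10, O)))) = Add(Pow(Add(Pow(m, 2), Mul(-10, O)), 2), Mul(-13, O), Add(Mul(-30, O), Mul(3, Pow(m, 2)))) = Add(Pow(Add(Pow(m, 2), Mul(-10, O)), 2), Mul(-43, O), Mul(3, Pow(m, 2))))
Pow(Add(19847, Function('N')(213, -12)), Rational(1, 2)) = Pow(Add(19847, Add(Pow(Add(Mul(-1, Pow(213, 2)), Mul(10, -12)), 2), Mul(-43, -12), Mul(3, Pow(213, 2)))), Rational(1, 2)) = Pow(Add(19847, Add(Pow(Add(Mul(-1, 45369), -120), 2), 516, Mul(3, 45369))), Rational(1, 2)) = Pow(Add(19847, Add(Pow(Add(-45369, -120), 2), 516, 136107)), Rational(1, 2)) = Pow(Add(19847, Add(Pow(-45489, 2), 516, 136107)), Rational(1, 2)) = Pow(Add(19847, Add(2069249121, 516, 136107)), Rational(1, 2)) = Pow(Add(19847, 2069385744), Rational(1, 2)) = Pow(2069405591, Rational(1, 2))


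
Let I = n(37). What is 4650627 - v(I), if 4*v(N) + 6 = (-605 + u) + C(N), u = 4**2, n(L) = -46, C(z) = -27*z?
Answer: 18601861/4 ≈ 4.6505e+6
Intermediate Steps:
u = 16
I = -46
v(N) = -595/4 - 27*N/4 (v(N) = -3/2 + ((-605 + 16) - 27*N)/4 = -3/2 + (-589 - 27*N)/4 = -3/2 + (-589/4 - 27*N/4) = -595/4 - 27*N/4)
4650627 - v(I) = 4650627 - (-595/4 - 27/4*(-46)) = 4650627 - (-595/4 + 621/2) = 4650627 - 1*647/4 = 4650627 - 647/4 = 18601861/4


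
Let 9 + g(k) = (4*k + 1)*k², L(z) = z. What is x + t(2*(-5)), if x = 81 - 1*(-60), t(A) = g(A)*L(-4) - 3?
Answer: 15774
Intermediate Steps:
g(k) = -9 + k²*(1 + 4*k) (g(k) = -9 + (4*k + 1)*k² = -9 + (1 + 4*k)*k² = -9 + k²*(1 + 4*k))
t(A) = 33 - 16*A³ - 4*A² (t(A) = (-9 + A² + 4*A³)*(-4) - 3 = (36 - 16*A³ - 4*A²) - 3 = 33 - 16*A³ - 4*A²)
x = 141 (x = 81 + 60 = 141)
x + t(2*(-5)) = 141 + (33 - 16*(2*(-5))³ - 4*(2*(-5))²) = 141 + (33 - 16*(-10)³ - 4*(-10)²) = 141 + (33 - 16*(-1000) - 4*100) = 141 + (33 + 16000 - 400) = 141 + 15633 = 15774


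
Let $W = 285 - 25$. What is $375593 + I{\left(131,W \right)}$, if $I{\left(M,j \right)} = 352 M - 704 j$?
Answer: $238665$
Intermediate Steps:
$W = 260$ ($W = 285 - 25 = 260$)
$I{\left(M,j \right)} = - 704 j + 352 M$
$375593 + I{\left(131,W \right)} = 375593 + \left(\left(-704\right) 260 + 352 \cdot 131\right) = 375593 + \left(-183040 + 46112\right) = 375593 - 136928 = 238665$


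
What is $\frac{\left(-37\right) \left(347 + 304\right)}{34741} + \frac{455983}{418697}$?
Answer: $\frac{822307252}{2077993211} \approx 0.39572$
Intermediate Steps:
$\frac{\left(-37\right) \left(347 + 304\right)}{34741} + \frac{455983}{418697} = \left(-37\right) 651 \cdot \frac{1}{34741} + 455983 \cdot \frac{1}{418697} = \left(-24087\right) \frac{1}{34741} + \frac{455983}{418697} = - \frac{3441}{4963} + \frac{455983}{418697} = \frac{822307252}{2077993211}$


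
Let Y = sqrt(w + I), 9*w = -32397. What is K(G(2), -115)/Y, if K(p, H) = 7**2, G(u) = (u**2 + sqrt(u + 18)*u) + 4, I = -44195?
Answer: -49*I*sqrt(107538)/71692 ≈ -0.22413*I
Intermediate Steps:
w = -10799/3 (w = (1/9)*(-32397) = -10799/3 ≈ -3599.7)
Y = 2*I*sqrt(107538)/3 (Y = sqrt(-10799/3 - 44195) = sqrt(-143384/3) = 2*I*sqrt(107538)/3 ≈ 218.62*I)
G(u) = 4 + u**2 + u*sqrt(18 + u) (G(u) = (u**2 + sqrt(18 + u)*u) + 4 = (u**2 + u*sqrt(18 + u)) + 4 = 4 + u**2 + u*sqrt(18 + u))
K(p, H) = 49
K(G(2), -115)/Y = 49/((2*I*sqrt(107538)/3)) = 49*(-I*sqrt(107538)/71692) = -49*I*sqrt(107538)/71692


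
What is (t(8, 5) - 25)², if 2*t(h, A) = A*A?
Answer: 625/4 ≈ 156.25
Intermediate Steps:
t(h, A) = A²/2 (t(h, A) = (A*A)/2 = A²/2)
(t(8, 5) - 25)² = ((½)*5² - 25)² = ((½)*25 - 25)² = (25/2 - 25)² = (-25/2)² = 625/4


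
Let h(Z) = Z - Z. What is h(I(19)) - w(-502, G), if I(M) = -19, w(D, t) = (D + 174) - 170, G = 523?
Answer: 498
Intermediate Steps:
w(D, t) = 4 + D (w(D, t) = (174 + D) - 170 = 4 + D)
h(Z) = 0
h(I(19)) - w(-502, G) = 0 - (4 - 502) = 0 - 1*(-498) = 0 + 498 = 498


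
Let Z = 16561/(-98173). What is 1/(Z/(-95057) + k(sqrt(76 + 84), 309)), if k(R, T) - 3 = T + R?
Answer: 27171081751632560301173/8463443666729756147795889 - 348347199962625605284*sqrt(10)/8463443666729756147795889 ≈ 0.0030802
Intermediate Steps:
k(R, T) = 3 + R + T (k(R, T) = 3 + (T + R) = 3 + (R + T) = 3 + R + T)
Z = -16561/98173 (Z = 16561*(-1/98173) = -16561/98173 ≈ -0.16869)
1/(Z/(-95057) + k(sqrt(76 + 84), 309)) = 1/(-16561/98173/(-95057) + (3 + sqrt(76 + 84) + 309)) = 1/(-16561/98173*(-1/95057) + (3 + sqrt(160) + 309)) = 1/(16561/9332030861 + (3 + 4*sqrt(10) + 309)) = 1/(16561/9332030861 + (312 + 4*sqrt(10))) = 1/(2911593645193/9332030861 + 4*sqrt(10))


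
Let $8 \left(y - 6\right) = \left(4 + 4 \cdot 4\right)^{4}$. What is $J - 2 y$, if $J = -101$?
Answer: $-40113$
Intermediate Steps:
$y = 20006$ ($y = 6 + \frac{\left(4 + 4 \cdot 4\right)^{4}}{8} = 6 + \frac{\left(4 + 16\right)^{4}}{8} = 6 + \frac{20^{4}}{8} = 6 + \frac{1}{8} \cdot 160000 = 6 + 20000 = 20006$)
$J - 2 y = -101 - 40012 = -40113$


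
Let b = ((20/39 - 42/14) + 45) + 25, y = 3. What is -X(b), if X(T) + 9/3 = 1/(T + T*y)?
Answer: 31557/10532 ≈ 2.9963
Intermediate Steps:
b = 2633/39 (b = ((20*(1/39) - 42*1/14) + 45) + 25 = ((20/39 - 3) + 45) + 25 = (-97/39 + 45) + 25 = 1658/39 + 25 = 2633/39 ≈ 67.513)
X(T) = -3 + 1/(4*T) (X(T) = -3 + 1/(T + T*3) = -3 + 1/(T + 3*T) = -3 + 1/(4*T))
-X(b) = -(-3 + 1/(4*(2633/39))) = -(-3 + (¼)*(39/2633)) = -(-3 + 39/10532) = -1*(-31557/10532) = 31557/10532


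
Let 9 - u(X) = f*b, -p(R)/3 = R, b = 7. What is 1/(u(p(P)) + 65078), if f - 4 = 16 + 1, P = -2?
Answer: 1/64940 ≈ 1.5399e-5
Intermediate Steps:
f = 21 (f = 4 + (16 + 1) = 4 + 17 = 21)
p(R) = -3*R
u(X) = -138 (u(X) = 9 - 21*7 = 9 - 1*147 = 9 - 147 = -138)
1/(u(p(P)) + 65078) = 1/(-138 + 65078) = 1/64940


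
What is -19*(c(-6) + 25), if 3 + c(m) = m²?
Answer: -1102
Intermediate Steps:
c(m) = -3 + m²
-19*(c(-6) + 25) = -19*((-3 + (-6)²) + 25) = -19*((-3 + 36) + 25) = -19*(33 + 25) = -19*58 = -1102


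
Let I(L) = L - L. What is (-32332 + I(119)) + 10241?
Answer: -22091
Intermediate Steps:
I(L) = 0
(-32332 + I(119)) + 10241 = (-32332 + 0) + 10241 = -32332 + 10241 = -22091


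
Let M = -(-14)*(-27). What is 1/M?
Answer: -1/378 ≈ -0.0026455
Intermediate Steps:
M = -378 (M = -7*(-2)*(-27) = 14*(-27) = -378)
1/M = 1/(-378) = -1/378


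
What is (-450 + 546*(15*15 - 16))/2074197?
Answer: 37888/691399 ≈ 0.054799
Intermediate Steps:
(-450 + 546*(15*15 - 16))/2074197 = (-450 + 546*(225 - 16))*(1/2074197) = (-450 + 546*209)*(1/2074197) = (-450 + 114114)*(1/2074197) = 113664*(1/2074197) = 37888/691399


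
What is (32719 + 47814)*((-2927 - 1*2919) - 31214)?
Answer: -2984552980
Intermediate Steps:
(32719 + 47814)*((-2927 - 1*2919) - 31214) = 80533*((-2927 - 2919) - 31214) = 80533*(-5846 - 31214) = 80533*(-37060) = -2984552980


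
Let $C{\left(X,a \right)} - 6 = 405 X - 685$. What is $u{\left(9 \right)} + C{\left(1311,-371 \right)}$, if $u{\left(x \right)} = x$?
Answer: $530285$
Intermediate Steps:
$C{\left(X,a \right)} = -679 + 405 X$ ($C{\left(X,a \right)} = 6 + \left(405 X - 685\right) = 6 + \left(-685 + 405 X\right) = -679 + 405 X$)
$u{\left(9 \right)} + C{\left(1311,-371 \right)} = 9 + \left(-679 + 405 \cdot 1311\right) = 9 + \left(-679 + 530955\right) = 9 + 530276 = 530285$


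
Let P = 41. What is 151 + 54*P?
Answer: 2365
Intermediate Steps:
151 + 54*P = 151 + 54*41 = 151 + 2214 = 2365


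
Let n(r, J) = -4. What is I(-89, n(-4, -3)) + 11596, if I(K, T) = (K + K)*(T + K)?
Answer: 28150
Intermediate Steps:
I(K, T) = 2*K*(K + T) (I(K, T) = (2*K)*(K + T) = 2*K*(K + T))
I(-89, n(-4, -3)) + 11596 = 2*(-89)*(-89 - 4) + 11596 = 2*(-89)*(-93) + 11596 = 16554 + 11596 = 28150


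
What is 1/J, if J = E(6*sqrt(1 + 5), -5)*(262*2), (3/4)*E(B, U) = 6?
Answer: 1/4192 ≈ 0.00023855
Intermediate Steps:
E(B, U) = 8 (E(B, U) = (4/3)*6 = 8)
J = 4192 (J = 8*(262*2) = 8*524 = 4192)
1/J = 1/4192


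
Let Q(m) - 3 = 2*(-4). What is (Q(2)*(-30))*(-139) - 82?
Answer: -20932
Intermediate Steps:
Q(m) = -5 (Q(m) = 3 + 2*(-4) = 3 - 8 = -5)
(Q(2)*(-30))*(-139) - 82 = -5*(-30)*(-139) - 82 = 150*(-139) - 82 = -20850 - 82 = -20932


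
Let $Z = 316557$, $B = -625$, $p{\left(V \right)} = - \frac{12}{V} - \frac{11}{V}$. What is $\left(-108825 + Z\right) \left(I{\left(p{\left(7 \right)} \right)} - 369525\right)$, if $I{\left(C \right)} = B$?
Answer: $-76891999800$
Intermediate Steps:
$p{\left(V \right)} = - \frac{23}{V}$
$I{\left(C \right)} = -625$
$\left(-108825 + Z\right) \left(I{\left(p{\left(7 \right)} \right)} - 369525\right) = \left(-108825 + 316557\right) \left(-625 - 369525\right) = 207732 \left(-370150\right) = -76891999800$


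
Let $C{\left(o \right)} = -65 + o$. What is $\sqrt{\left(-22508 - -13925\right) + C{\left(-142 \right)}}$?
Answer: $i \sqrt{8790} \approx 93.755 i$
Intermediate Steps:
$\sqrt{\left(-22508 - -13925\right) + C{\left(-142 \right)}} = \sqrt{\left(-22508 - -13925\right) - 207} = \sqrt{\left(-22508 + 13925\right) - 207} = \sqrt{-8583 - 207} = \sqrt{-8790} = i \sqrt{8790}$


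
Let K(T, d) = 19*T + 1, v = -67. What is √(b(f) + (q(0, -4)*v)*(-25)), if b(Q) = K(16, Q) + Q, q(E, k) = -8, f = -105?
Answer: 20*I*√33 ≈ 114.89*I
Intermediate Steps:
K(T, d) = 1 + 19*T
b(Q) = 305 + Q (b(Q) = (1 + 19*16) + Q = (1 + 304) + Q = 305 + Q)
√(b(f) + (q(0, -4)*v)*(-25)) = √((305 - 105) - 8*(-67)*(-25)) = √(200 + 536*(-25)) = √(200 - 13400) = √(-13200) = 20*I*√33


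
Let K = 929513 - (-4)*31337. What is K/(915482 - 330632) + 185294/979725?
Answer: 1014971457/509326370 ≈ 1.9928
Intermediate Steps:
K = 1054861 (K = 929513 - 1*(-125348) = 929513 + 125348 = 1054861)
K/(915482 - 330632) + 185294/979725 = 1054861/(915482 - 330632) + 185294/979725 = 1054861/584850 + 185294*(1/979725) = 1054861*(1/584850) + 185294/979725 = 1054861/584850 + 185294/979725 = 1014971457/509326370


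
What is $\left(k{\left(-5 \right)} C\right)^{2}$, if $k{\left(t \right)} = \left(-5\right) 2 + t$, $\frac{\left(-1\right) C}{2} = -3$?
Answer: $8100$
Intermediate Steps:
$C = 6$ ($C = \left(-2\right) \left(-3\right) = 6$)
$k{\left(t \right)} = -10 + t$
$\left(k{\left(-5 \right)} C\right)^{2} = \left(\left(-10 - 5\right) 6\right)^{2} = \left(\left(-15\right) 6\right)^{2} = \left(-90\right)^{2} = 8100$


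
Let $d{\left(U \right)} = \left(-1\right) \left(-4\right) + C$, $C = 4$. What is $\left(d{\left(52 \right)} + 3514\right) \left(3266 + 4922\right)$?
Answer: $28838136$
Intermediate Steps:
$d{\left(U \right)} = 8$ ($d{\left(U \right)} = \left(-1\right) \left(-4\right) + 4 = 4 + 4 = 8$)
$\left(d{\left(52 \right)} + 3514\right) \left(3266 + 4922\right) = \left(8 + 3514\right) \left(3266 + 4922\right) = 3522 \cdot 8188 = 28838136$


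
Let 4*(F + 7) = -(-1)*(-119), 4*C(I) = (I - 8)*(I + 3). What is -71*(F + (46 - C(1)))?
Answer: -4615/4 ≈ -1153.8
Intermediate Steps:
C(I) = (-8 + I)*(3 + I)/4 (C(I) = ((I - 8)*(I + 3))/4 = ((-8 + I)*(3 + I))/4 = (-8 + I)*(3 + I)/4)
F = -147/4 (F = -7 + (-(-1)*(-119))/4 = -7 + (-1*119)/4 = -7 + (1/4)*(-119) = -7 - 119/4 = -147/4 ≈ -36.750)
-71*(F + (46 - C(1))) = -71*(-147/4 + (46 - (-6 - 5/4*1 + (1/4)*1**2))) = -71*(-147/4 + (46 - (-6 - 5/4 + (1/4)*1))) = -71*(-147/4 + (46 - (-6 - 5/4 + 1/4))) = -71*(-147/4 + (46 - 1*(-7))) = -71*(-147/4 + (46 + 7)) = -71*(-147/4 + 53) = -71*65/4 = -4615/4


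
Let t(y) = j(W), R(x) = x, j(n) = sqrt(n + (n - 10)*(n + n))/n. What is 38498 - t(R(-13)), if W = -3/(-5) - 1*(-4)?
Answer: 38498 - 7*I*sqrt(23)/23 ≈ 38498.0 - 1.4596*I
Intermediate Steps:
W = 23/5 (W = -3*(-1/5) + 4 = 3/5 + 4 = 23/5 ≈ 4.6000)
j(n) = sqrt(n + 2*n*(-10 + n))/n (j(n) = sqrt(n + (-10 + n)*(2*n))/n = sqrt(n + 2*n*(-10 + n))/n)
t(y) = 7*I*sqrt(23)/23 (t(y) = sqrt(23*(-19 + 2*(23/5))/5)/(23/5) = 5*sqrt(23*(-19 + 46/5)/5)/23 = 5*sqrt((23/5)*(-49/5))/23 = 5*sqrt(-1127/25)/23 = 5*(7*I*sqrt(23)/5)/23 = 7*I*sqrt(23)/23)
38498 - t(R(-13)) = 38498 - 7*I*sqrt(23)/23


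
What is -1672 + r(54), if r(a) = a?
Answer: -1618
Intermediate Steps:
-1672 + r(54) = -1672 + 54 = -1618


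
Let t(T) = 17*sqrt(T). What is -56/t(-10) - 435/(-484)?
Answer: 435/484 + 28*I*sqrt(10)/85 ≈ 0.89876 + 1.0417*I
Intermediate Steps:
-56/t(-10) - 435/(-484) = -56*(-I*sqrt(10)/170) - 435/(-484) = -56*(-I*sqrt(10)/170) - 435*(-1/484) = -56*(-I*sqrt(10)/170) + 435/484 = -(-28)*I*sqrt(10)/85 + 435/484 = 28*I*sqrt(10)/85 + 435/484 = 435/484 + 28*I*sqrt(10)/85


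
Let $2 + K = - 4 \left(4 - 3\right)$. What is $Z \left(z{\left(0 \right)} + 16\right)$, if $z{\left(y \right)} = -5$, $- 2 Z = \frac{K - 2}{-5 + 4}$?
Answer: $-44$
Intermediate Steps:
$K = -6$ ($K = -2 - 4 \left(4 - 3\right) = -2 - 4 = -6$)
$Z = -4$ ($Z = - \frac{\left(-6 - 2\right) \frac{1}{-5 + 4}}{2} = - \frac{\left(-8\right) \frac{1}{-1}}{2} = - \frac{\left(-8\right) \left(-1\right)}{2} = \left(- \frac{1}{2}\right) 8 = -4$)
$Z \left(z{\left(0 \right)} + 16\right) = - 4 \left(-5 + 16\right) = \left(-4\right) 11 = -44$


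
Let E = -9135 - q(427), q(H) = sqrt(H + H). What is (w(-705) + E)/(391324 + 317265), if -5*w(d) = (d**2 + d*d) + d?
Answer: -207804/708589 - sqrt(854)/708589 ≈ -0.29331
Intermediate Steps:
q(H) = sqrt(2)*sqrt(H) (q(H) = sqrt(2*H) = sqrt(2)*sqrt(H))
w(d) = -2*d**2/5 - d/5 (w(d) = -((d**2 + d*d) + d)/5 = -((d**2 + d**2) + d)/5 = -(2*d**2 + d)/5 = -(d + 2*d**2)/5 = -2*d**2/5 - d/5)
E = -9135 - sqrt(854) (E = -9135 - sqrt(2)*sqrt(427) = -9135 - sqrt(854) ≈ -9164.2)
(w(-705) + E)/(391324 + 317265) = (-1/5*(-705)*(1 + 2*(-705)) + (-9135 - sqrt(854)))/(391324 + 317265) = (-1/5*(-705)*(1 - 1410) + (-9135 - sqrt(854)))/708589 = (-1/5*(-705)*(-1409) + (-9135 - sqrt(854)))*(1/708589) = (-198669 + (-9135 - sqrt(854)))*(1/708589) = (-207804 - sqrt(854))*(1/708589) = -207804/708589 - sqrt(854)/708589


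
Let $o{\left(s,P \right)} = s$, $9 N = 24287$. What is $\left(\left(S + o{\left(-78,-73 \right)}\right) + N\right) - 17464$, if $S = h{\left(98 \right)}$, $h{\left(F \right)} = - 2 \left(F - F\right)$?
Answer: $- \frac{133591}{9} \approx -14843.0$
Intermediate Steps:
$N = \frac{24287}{9}$ ($N = \frac{1}{9} \cdot 24287 = \frac{24287}{9} \approx 2698.6$)
$h{\left(F \right)} = 0$ ($h{\left(F \right)} = \left(-2\right) 0 = 0$)
$S = 0$
$\left(\left(S + o{\left(-78,-73 \right)}\right) + N\right) - 17464 = \left(\left(0 - 78\right) + \frac{24287}{9}\right) - 17464 = \left(-78 + \frac{24287}{9}\right) - 17464 = \frac{23585}{9} - 17464 = - \frac{133591}{9}$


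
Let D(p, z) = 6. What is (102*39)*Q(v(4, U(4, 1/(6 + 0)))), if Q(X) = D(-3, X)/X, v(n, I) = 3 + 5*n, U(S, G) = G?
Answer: 23868/23 ≈ 1037.7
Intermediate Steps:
Q(X) = 6/X
(102*39)*Q(v(4, U(4, 1/(6 + 0)))) = (102*39)*(6/(3 + 5*4)) = 3978*(6/(3 + 20)) = 3978*(6/23) = 23868/23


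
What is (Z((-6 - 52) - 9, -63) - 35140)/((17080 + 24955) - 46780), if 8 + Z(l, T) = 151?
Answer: 34997/4745 ≈ 7.3755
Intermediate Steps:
Z(l, T) = 143 (Z(l, T) = -8 + 151 = 143)
(Z((-6 - 52) - 9, -63) - 35140)/((17080 + 24955) - 46780) = (143 - 35140)/((17080 + 24955) - 46780) = -34997/(42035 - 46780) = -34997/(-4745) = -34997*(-1/4745) = 34997/4745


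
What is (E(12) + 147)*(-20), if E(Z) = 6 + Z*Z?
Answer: -5940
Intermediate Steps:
E(Z) = 6 + Z²
(E(12) + 147)*(-20) = ((6 + 12²) + 147)*(-20) = ((6 + 144) + 147)*(-20) = (150 + 147)*(-20) = 297*(-20) = -5940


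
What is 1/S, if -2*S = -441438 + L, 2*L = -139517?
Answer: 4/1022393 ≈ 3.9124e-6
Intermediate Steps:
L = -139517/2 (L = (1/2)*(-139517) = -139517/2 ≈ -69759.)
S = 1022393/4 (S = -(-441438 - 139517/2)/2 = -1/2*(-1022393/2) = 1022393/4 ≈ 2.5560e+5)
1/S = 1/(1022393/4) = 4/1022393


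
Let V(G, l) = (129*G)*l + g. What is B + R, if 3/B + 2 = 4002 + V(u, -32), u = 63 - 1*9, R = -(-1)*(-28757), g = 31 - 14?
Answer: -2098254506/72965 ≈ -28757.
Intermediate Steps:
g = 17
R = -28757 (R = -1*28757 = -28757)
u = 54 (u = 63 - 9 = 54)
V(G, l) = 17 + 129*G*l (V(G, l) = (129*G)*l + 17 = 129*G*l + 17 = 17 + 129*G*l)
B = -1/72965 (B = 3/(-2 + (4002 + (17 + 129*54*(-32)))) = 3/(-2 + (4002 + (17 - 222912))) = 3/(-2 + (4002 - 222895)) = 3/(-2 - 218893) = 3/(-218895) = 3*(-1/218895) = -1/72965 ≈ -1.3705e-5)
B + R = -1/72965 - 28757 = -2098254506/72965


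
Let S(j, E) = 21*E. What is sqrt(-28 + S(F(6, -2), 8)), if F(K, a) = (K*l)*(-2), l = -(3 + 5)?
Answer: 2*sqrt(35) ≈ 11.832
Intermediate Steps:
l = -8 (l = -1*8 = -8)
F(K, a) = 16*K (F(K, a) = (K*(-8))*(-2) = -8*K*(-2) = 16*K)
sqrt(-28 + S(F(6, -2), 8)) = sqrt(-28 + 21*8) = sqrt(-28 + 168) = sqrt(140) = 2*sqrt(35)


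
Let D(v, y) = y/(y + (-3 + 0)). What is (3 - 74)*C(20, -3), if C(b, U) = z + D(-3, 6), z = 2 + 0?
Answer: -284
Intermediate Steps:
D(v, y) = y/(-3 + y) (D(v, y) = y/(y - 3) = y/(-3 + y))
z = 2
C(b, U) = 4 (C(b, U) = 2 + 6/(-3 + 6) = 2 + 6/3 = 2 + 6*(1/3) = 2 + 2 = 4)
(3 - 74)*C(20, -3) = (3 - 74)*4 = -71*4 = -284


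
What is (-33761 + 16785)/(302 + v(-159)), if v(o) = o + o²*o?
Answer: 1061/251221 ≈ 0.0042234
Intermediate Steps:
v(o) = o + o³
(-33761 + 16785)/(302 + v(-159)) = (-33761 + 16785)/(302 + (-159 + (-159)³)) = -16976/(302 + (-159 - 4019679)) = -16976/(302 - 4019838) = -16976/(-4019536) = -16976*(-1/4019536) = 1061/251221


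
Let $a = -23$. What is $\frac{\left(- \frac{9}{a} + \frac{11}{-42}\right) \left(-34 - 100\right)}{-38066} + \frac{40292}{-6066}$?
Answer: $- \frac{123458832271}{18588122658} \approx -6.6418$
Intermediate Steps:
$\frac{\left(- \frac{9}{a} + \frac{11}{-42}\right) \left(-34 - 100\right)}{-38066} + \frac{40292}{-6066} = \frac{\left(- \frac{9}{-23} + \frac{11}{-42}\right) \left(-34 - 100\right)}{-38066} + \frac{40292}{-6066} = \left(\left(-9\right) \left(- \frac{1}{23}\right) + 11 \left(- \frac{1}{42}\right)\right) \left(-134\right) \left(- \frac{1}{38066}\right) + 40292 \left(- \frac{1}{6066}\right) = \left(\frac{9}{23} - \frac{11}{42}\right) \left(-134\right) \left(- \frac{1}{38066}\right) - \frac{20146}{3033} = \frac{125}{966} \left(-134\right) \left(- \frac{1}{38066}\right) - \frac{20146}{3033} = \left(- \frac{8375}{483}\right) \left(- \frac{1}{38066}\right) - \frac{20146}{3033} = \frac{8375}{18385878} - \frac{20146}{3033} = - \frac{123458832271}{18588122658}$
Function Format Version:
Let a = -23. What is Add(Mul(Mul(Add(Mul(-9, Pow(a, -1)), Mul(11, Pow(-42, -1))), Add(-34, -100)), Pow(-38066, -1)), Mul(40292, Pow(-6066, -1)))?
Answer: Rational(-123458832271, 18588122658) ≈ -6.6418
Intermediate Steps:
Add(Mul(Mul(Add(Mul(-9, Pow(a, -1)), Mul(11, Pow(-42, -1))), Add(-34, -100)), Pow(-38066, -1)), Mul(40292, Pow(-6066, -1))) = Add(Mul(Mul(Add(Mul(-9, Pow(-23, -1)), Mul(11, Pow(-42, -1))), Add(-34, -100)), Pow(-38066, -1)), Mul(40292, Pow(-6066, -1))) = Add(Mul(Mul(Add(Mul(-9, Rational(-1, 23)), Mul(11, Rational(-1, 42))), -134), Rational(-1, 38066)), Mul(40292, Rational(-1, 6066))) = Add(Mul(Mul(Add(Rational(9, 23), Rational(-11, 42)), -134), Rational(-1, 38066)), Rational(-20146, 3033)) = Add(Mul(Mul(Rational(125, 966), -134), Rational(-1, 38066)), Rational(-20146, 3033)) = Add(Mul(Rational(-8375, 483), Rational(-1, 38066)), Rational(-20146, 3033)) = Add(Rational(8375, 18385878), Rational(-20146, 3033)) = Rational(-123458832271, 18588122658)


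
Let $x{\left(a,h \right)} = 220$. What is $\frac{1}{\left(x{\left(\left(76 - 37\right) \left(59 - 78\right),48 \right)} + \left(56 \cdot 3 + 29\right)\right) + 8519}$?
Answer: $\frac{1}{8936} \approx 0.00011191$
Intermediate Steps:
$\frac{1}{\left(x{\left(\left(76 - 37\right) \left(59 - 78\right),48 \right)} + \left(56 \cdot 3 + 29\right)\right) + 8519} = \frac{1}{\left(220 + \left(56 \cdot 3 + 29\right)\right) + 8519} = \frac{1}{\left(220 + \left(168 + 29\right)\right) + 8519} = \frac{1}{\left(220 + 197\right) + 8519} = \frac{1}{417 + 8519} = \frac{1}{8936}$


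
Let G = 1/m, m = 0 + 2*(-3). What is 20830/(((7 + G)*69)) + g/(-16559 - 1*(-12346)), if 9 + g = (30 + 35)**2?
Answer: 171537892/3972859 ≈ 43.177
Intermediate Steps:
m = -6 (m = 0 - 6 = -6)
g = 4216 (g = -9 + (30 + 35)**2 = -9 + 65**2 = -9 + 4225 = 4216)
G = -1/6 (G = 1/(-6) = -1/6 ≈ -0.16667)
20830/(((7 + G)*69)) + g/(-16559 - 1*(-12346)) = 20830/(((7 - 1/6)*69)) + 4216/(-16559 - 1*(-12346)) = 20830/(((41/6)*69)) + 4216/(-16559 + 12346) = 20830/(943/2) + 4216/(-4213) = 20830*(2/943) + 4216*(-1/4213) = 41660/943 - 4216/4213 = 171537892/3972859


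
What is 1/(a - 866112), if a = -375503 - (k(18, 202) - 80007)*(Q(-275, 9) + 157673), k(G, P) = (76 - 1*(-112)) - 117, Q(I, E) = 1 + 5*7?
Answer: 1/12605385009 ≈ 7.9331e-11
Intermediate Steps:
Q(I, E) = 36 (Q(I, E) = 1 + 35 = 36)
k(G, P) = 71 (k(G, P) = (76 + 112) - 117 = 188 - 117 = 71)
a = 12606251121 (a = -375503 - (71 - 80007)*(36 + 157673) = -375503 - (-79936)*157709 = -375503 - 1*(-12606626624) = -375503 + 12606626624 = 12606251121)
1/(a - 866112) = 1/(12606251121 - 866112) = 1/12605385009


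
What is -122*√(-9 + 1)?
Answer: -244*I*√2 ≈ -345.07*I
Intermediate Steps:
-122*√(-9 + 1) = -244*I*√2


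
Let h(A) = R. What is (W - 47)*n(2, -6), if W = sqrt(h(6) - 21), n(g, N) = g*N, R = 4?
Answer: 564 - 12*I*sqrt(17) ≈ 564.0 - 49.477*I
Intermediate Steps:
h(A) = 4
n(g, N) = N*g
W = I*sqrt(17) (W = sqrt(4 - 21) = sqrt(-17) = I*sqrt(17) ≈ 4.1231*I)
(W - 47)*n(2, -6) = (I*sqrt(17) - 47)*(-6*2) = (-47 + I*sqrt(17))*(-12) = 564 - 12*I*sqrt(17)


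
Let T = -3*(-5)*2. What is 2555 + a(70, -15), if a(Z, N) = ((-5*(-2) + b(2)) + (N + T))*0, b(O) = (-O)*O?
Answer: 2555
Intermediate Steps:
b(O) = -O²
T = 30 (T = 15*2 = 30)
a(Z, N) = 0 (a(Z, N) = ((-5*(-2) - 1*2²) + (N + 30))*0 = ((10 - 1*4) + (30 + N))*0 = ((10 - 4) + (30 + N))*0 = (6 + (30 + N))*0 = (36 + N)*0 = 0)
2555 + a(70, -15) = 2555 + 0 = 2555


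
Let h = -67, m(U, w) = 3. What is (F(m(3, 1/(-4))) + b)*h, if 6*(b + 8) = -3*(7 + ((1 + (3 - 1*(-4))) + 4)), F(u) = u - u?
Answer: 2345/2 ≈ 1172.5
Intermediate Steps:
F(u) = 0
b = -35/2 (b = -8 + (-3*(7 + ((1 + (3 - 1*(-4))) + 4)))/6 = -8 + (-3*(7 + ((1 + (3 + 4)) + 4)))/6 = -8 + (-3*(7 + ((1 + 7) + 4)))/6 = -8 + (-3*(7 + (8 + 4)))/6 = -8 + (-3*(7 + 12))/6 = -8 + (-3*19)/6 = -8 + (⅙)*(-57) = -8 - 19/2 = -35/2 ≈ -17.500)
(F(m(3, 1/(-4))) + b)*h = (0 - 35/2)*(-67) = -35/2*(-67) = 2345/2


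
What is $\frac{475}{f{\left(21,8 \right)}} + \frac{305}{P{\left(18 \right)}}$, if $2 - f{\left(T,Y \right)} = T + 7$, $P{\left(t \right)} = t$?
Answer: $- \frac{155}{117} \approx -1.3248$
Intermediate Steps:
$f{\left(T,Y \right)} = -5 - T$ ($f{\left(T,Y \right)} = 2 - \left(T + 7\right) = 2 - \left(7 + T\right) = -5 - T$)
$\frac{475}{f{\left(21,8 \right)}} + \frac{305}{P{\left(18 \right)}} = \frac{475}{-5 - 21} + \frac{305}{18} = \frac{475}{-5 - 21} + 305 \cdot \frac{1}{18} = \frac{475}{-26} + \frac{305}{18} = 475 \left(- \frac{1}{26}\right) + \frac{305}{18} = - \frac{475}{26} + \frac{305}{18} = - \frac{155}{117}$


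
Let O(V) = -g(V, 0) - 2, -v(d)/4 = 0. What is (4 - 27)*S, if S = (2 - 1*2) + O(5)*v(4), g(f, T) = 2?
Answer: 0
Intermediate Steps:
v(d) = 0 (v(d) = -4*0 = 0)
O(V) = -4 (O(V) = -1*2 - 2 = -2 - 2 = -4)
S = 0 (S = (2 - 1*2) - 4*0 = (2 - 2) + 0 = 0 + 0 = 0)
(4 - 27)*S = (4 - 27)*0 = -23*0 = 0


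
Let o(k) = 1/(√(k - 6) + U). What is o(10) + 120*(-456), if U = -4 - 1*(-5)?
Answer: -164159/3 ≈ -54720.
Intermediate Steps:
U = 1 (U = -4 + 5 = 1)
o(k) = 1/(1 + √(-6 + k)) (o(k) = 1/(√(k - 6) + 1) = 1/(√(-6 + k) + 1) = 1/(1 + √(-6 + k)))
o(10) + 120*(-456) = 1/(1 + √(-6 + 10)) + 120*(-456) = 1/(1 + √4) - 54720 = 1/(1 + 2) - 54720 = 1/3 - 54720 = ⅓ - 54720 = -164159/3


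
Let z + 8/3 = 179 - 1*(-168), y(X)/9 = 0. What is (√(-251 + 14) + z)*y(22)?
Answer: 0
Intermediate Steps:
y(X) = 0 (y(X) = 9*0 = 0)
z = 1033/3 (z = -8/3 + (179 - 1*(-168)) = -8/3 + (179 + 168) = -8/3 + 347 = 1033/3 ≈ 344.33)
(√(-251 + 14) + z)*y(22) = (√(-251 + 14) + 1033/3)*0 = (√(-237) + 1033/3)*0 = (I*√237 + 1033/3)*0 = (1033/3 + I*√237)*0 = 0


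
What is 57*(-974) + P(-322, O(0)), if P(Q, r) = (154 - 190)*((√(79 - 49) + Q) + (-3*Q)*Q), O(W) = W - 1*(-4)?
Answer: 11153946 - 36*√30 ≈ 1.1154e+7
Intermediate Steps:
O(W) = 4 + W (O(W) = W + 4 = 4 + W)
P(Q, r) = -36*Q - 36*√30 + 108*Q² (P(Q, r) = -36*((√30 + Q) - 3*Q²) = -36*((Q + √30) - 3*Q²) = -36*(Q + √30 - 3*Q²) = -36*Q - 36*√30 + 108*Q²)
57*(-974) + P(-322, O(0)) = 57*(-974) + (-36*(-322) - 36*√30 + 108*(-322)²) = -55518 + (11592 - 36*√30 + 108*103684) = -55518 + (11592 - 36*√30 + 11197872) = -55518 + (11209464 - 36*√30) = 11153946 - 36*√30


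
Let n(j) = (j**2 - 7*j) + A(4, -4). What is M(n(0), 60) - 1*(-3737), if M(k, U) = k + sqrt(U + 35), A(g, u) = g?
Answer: 3741 + sqrt(95) ≈ 3750.7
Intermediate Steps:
n(j) = 4 + j**2 - 7*j (n(j) = (j**2 - 7*j) + 4 = 4 + j**2 - 7*j)
M(k, U) = k + sqrt(35 + U)
M(n(0), 60) - 1*(-3737) = ((4 + 0**2 - 7*0) + sqrt(35 + 60)) - 1*(-3737) = ((4 + 0 + 0) + sqrt(95)) + 3737 = (4 + sqrt(95)) + 3737 = 3741 + sqrt(95)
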